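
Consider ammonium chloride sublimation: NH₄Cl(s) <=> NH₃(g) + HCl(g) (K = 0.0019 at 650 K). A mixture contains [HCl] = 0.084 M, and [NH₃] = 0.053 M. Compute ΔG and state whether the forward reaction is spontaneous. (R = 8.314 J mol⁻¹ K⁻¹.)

ΔG = 4.60 kJ/mol; the forward reaction is non-spontaneous

(NH₄Cl is a pure solid — omitted from Q.)
Q = [NH₃]·[HCl] = (0.053)·(0.084) = 0.00445
ΔG = RT ln(Q/K) = (8.314 J mol⁻¹ K⁻¹)(650 K) × ln(0.00445/0.0019)
   = (5.404 kJ/mol)(0.8511) = 4.60 kJ/mol
ΔG > 0, so the forward reaction is non-spontaneous (proceeds in reverse).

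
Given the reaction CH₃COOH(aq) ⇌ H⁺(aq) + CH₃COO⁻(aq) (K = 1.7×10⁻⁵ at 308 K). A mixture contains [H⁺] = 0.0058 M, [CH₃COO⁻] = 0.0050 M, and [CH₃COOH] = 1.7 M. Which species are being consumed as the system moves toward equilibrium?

none (at equilibrium)

Q = [H⁺]·[CH₃COO⁻] / [CH₃COOH] = (0.0058)·(0.0050) / (1.7) = 1.7×10⁻⁵
Q = 1.7×10⁻⁵ = K; the system is at equilibrium.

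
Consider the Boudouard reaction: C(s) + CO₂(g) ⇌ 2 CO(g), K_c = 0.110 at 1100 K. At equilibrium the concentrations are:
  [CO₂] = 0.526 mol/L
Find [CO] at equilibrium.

(C is a pure solid — omitted from K_c.)
At equilibrium, K_c = [CO]² / [CO₂] = 0.110.
([CO])² / (0.526) = 0.110
[CO]² = 0.0579 ⇒ [CO] = 0.241 mol/L

[CO] = 0.241 mol/L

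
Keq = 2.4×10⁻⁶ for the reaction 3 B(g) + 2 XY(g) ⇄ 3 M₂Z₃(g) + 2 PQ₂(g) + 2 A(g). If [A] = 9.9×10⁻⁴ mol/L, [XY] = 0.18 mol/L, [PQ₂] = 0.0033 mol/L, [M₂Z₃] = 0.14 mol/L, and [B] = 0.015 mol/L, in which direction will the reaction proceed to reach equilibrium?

Q = [M₂Z₃]³·[PQ₂]²·[A]² / ([B]³·[XY]²) = (0.14)³·(0.0033)²·(9.9×10⁻⁴)² / ((0.015)³·(0.18)²) = 2.7×10⁻⁷
Q = 2.7×10⁻⁷ < Keq = 2.4×10⁻⁶, so the forward reaction proceeds.

in the forward direction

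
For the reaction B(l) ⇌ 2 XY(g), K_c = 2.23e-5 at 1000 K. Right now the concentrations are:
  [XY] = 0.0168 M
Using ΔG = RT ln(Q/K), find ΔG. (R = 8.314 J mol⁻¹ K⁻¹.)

(B is a pure liquid — omitted from Q_c.)
Q_c = [XY]² = (0.0168)² = 2.82e-4
ΔG = RT ln(Q_c/K_c) = (8.314 J mol⁻¹ K⁻¹)(1000 K) × ln(2.82e-4/2.23e-5)
   = (8.314 kJ/mol)(2.537) = 21.1 kJ/mol
ΔG > 0, so the forward reaction is non-spontaneous (proceeds in reverse).

ΔG = 21.1 kJ/mol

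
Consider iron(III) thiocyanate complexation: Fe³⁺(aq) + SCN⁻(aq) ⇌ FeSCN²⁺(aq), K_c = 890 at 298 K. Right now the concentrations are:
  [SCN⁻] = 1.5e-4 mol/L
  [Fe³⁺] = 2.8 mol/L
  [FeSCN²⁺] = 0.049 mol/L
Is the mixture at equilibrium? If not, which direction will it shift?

Q_c = [FeSCN²⁺] / ([Fe³⁺]·[SCN⁻]) = (0.049) / ((2.8)·(1.5e-4)) = 120
Q_c = 120 < K_c = 890: net forward reaction.

no; Q < K, reaction proceeds forward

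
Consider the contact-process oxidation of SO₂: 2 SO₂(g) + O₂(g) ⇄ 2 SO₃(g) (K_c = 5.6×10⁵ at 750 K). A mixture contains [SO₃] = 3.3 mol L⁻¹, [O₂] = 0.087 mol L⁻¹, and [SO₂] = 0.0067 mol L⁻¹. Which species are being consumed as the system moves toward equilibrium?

Q_c = [SO₃]² / ([SO₂]²·[O₂]) = (3.3)² / ((0.0067)²·(0.087)) = 2.8×10⁶
Q_c = 2.8×10⁶ > K_c = 5.6×10⁵: net reverse reaction.

SO₃ (products)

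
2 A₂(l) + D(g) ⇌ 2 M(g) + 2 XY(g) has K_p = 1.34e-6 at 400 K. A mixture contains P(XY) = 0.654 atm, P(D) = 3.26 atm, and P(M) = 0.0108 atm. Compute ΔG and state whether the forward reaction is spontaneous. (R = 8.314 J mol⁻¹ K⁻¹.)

(A₂ is a pure liquid — omitted from Q_p.)
Q_p = P(M)²·P(XY)² / P(D) = (0.0108)²·(0.654)² / (3.26) = 1.53e-5
ΔG = RT ln(Q_p/K_p) = (8.314 J mol⁻¹ K⁻¹)(400 K) × ln(1.53e-5/1.34e-6)
   = (3.326 kJ/mol)(2.435) = 8.10 kJ/mol
ΔG > 0, so the forward reaction is non-spontaneous (proceeds in reverse).

ΔG = 8.10 kJ/mol; the forward reaction is non-spontaneous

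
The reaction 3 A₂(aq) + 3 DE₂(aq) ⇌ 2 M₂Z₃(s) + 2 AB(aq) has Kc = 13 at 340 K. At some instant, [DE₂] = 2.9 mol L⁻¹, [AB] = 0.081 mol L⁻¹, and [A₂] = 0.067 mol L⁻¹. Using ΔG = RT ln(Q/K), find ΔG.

ΔG = -7.57 kJ/mol

(M₂Z₃ is a pure solid — omitted from Qc.)
Qc = [AB]² / ([A₂]³·[DE₂]³) = (0.081)² / ((0.067)³·(2.9)³) = 0.894
ΔG = RT ln(Qc/Kc) = (8.314 J mol⁻¹ K⁻¹)(340 K) × ln(0.894/13)
   = (2.827 kJ/mol)(-2.677) = -7.57 kJ/mol
ΔG < 0, so the forward reaction is spontaneous (proceeds forward).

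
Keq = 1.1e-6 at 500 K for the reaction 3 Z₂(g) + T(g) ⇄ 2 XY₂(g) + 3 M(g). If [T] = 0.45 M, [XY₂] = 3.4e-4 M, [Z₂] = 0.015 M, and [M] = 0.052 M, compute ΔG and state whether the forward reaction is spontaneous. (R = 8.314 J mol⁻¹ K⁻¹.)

Q = [XY₂]²·[M]³ / ([Z₂]³·[T]) = (3.4e-4)²·(0.052)³ / ((0.015)³·(0.45)) = 1.07e-5
ΔG = RT ln(Q/Keq) = (8.314 J mol⁻¹ K⁻¹)(500 K) × ln(1.07e-5/1.1e-6)
   = (4.157 kJ/mol)(2.275) = 9.46 kJ/mol
ΔG > 0, so the forward reaction is non-spontaneous (proceeds in reverse).

ΔG = 9.46 kJ/mol; the forward reaction is non-spontaneous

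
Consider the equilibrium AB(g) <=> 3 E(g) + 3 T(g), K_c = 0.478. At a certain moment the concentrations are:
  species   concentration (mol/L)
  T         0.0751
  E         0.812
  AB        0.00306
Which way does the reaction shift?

forward (toward products)

Q_c = [E]³·[T]³ / [AB] = (0.812)³·(0.0751)³ / (0.00306) = 0.0741
Q_c = 0.0741 < K_c = 0.478, so the forward reaction proceeds.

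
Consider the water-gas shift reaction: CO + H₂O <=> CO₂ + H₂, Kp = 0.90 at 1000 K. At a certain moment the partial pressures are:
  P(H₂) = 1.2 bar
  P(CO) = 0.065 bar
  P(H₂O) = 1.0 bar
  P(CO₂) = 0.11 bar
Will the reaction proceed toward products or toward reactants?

to the left

Qp = P(CO₂)·P(H₂) / (P(CO)·P(H₂O)) = (0.11)·(1.2) / ((0.065)·(1.0)) = 2.0
Qp = 2.0 > Kp = 0.90, so the reverse reaction proceeds.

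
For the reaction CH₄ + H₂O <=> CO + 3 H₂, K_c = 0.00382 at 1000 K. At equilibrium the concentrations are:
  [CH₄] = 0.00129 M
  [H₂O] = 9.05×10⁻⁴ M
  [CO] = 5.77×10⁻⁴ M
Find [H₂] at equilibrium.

[H₂] = 0.0198 M

At equilibrium, K_c = [CO]·[H₂]³ / ([CH₄]·[H₂O]) = 0.00382.
(5.77×10⁻⁴)·([H₂])³ / ((0.00129)·(9.05×10⁻⁴)) = 0.00382
[H₂]³ = 7.73×10⁻⁶ ⇒ [H₂] = 0.0198 M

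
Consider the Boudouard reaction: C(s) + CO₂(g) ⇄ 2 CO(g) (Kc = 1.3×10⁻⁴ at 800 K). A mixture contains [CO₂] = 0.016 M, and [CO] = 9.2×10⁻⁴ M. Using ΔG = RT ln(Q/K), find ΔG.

ΔG = -5.98 kJ/mol

(C is a pure solid — omitted from Qc.)
Qc = [CO]² / [CO₂] = (9.2×10⁻⁴)² / (0.016) = 5.29×10⁻⁵
ΔG = RT ln(Qc/Kc) = (8.314 J mol⁻¹ K⁻¹)(800 K) × ln(5.29×10⁻⁵/1.3×10⁻⁴)
   = (6.651 kJ/mol)(-0.8991) = -5.98 kJ/mol
ΔG < 0, so the forward reaction is spontaneous (proceeds forward).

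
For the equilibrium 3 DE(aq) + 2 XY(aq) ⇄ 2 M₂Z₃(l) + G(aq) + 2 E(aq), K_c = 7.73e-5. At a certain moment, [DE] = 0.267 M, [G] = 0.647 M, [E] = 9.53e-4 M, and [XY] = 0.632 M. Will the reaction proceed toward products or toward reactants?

no net change (already at equilibrium)

(M₂Z₃ is a pure liquid — omitted from Q_c.)
Q_c = [G]·[E]² / ([DE]³·[XY]²) = (0.647)·(9.53e-4)² / ((0.267)³·(0.632)²) = 7.73e-5
Q_c = 7.73e-5 = K_c, so the system is already at equilibrium.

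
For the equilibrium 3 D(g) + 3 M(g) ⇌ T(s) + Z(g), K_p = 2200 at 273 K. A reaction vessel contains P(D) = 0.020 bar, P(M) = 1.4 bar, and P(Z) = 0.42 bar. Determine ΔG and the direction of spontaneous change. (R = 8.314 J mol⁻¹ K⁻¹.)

(T is a pure solid — omitted from Q_p.)
Q_p = P(Z) / (P(D)³·P(M)³) = (0.42) / ((0.020)³·(1.4)³) = 19100
ΔG = RT ln(Q_p/K_p) = (8.314 J mol⁻¹ K⁻¹)(273 K) × ln(19100/2200)
   = (2.270 kJ/mol)(2.161) = 4.91 kJ/mol
ΔG > 0, so the forward reaction is non-spontaneous (proceeds in reverse).

ΔG = 4.91 kJ/mol; the forward reaction is non-spontaneous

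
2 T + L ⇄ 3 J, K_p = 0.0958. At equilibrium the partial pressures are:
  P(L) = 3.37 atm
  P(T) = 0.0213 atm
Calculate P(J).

P(J) = 0.0527 atm

At equilibrium, K_p = P(J)³ / (P(T)²·P(L)) = 0.0958.
(P(J))³ / ((0.0213)²·(3.37)) = 0.0958
P(J)³ = 1.46×10⁻⁴ ⇒ P(J) = 0.0527 atm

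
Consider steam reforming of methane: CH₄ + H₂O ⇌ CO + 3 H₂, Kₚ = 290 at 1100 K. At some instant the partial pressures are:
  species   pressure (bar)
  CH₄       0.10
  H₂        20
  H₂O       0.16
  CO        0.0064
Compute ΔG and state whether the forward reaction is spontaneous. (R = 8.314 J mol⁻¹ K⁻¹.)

Qₚ = P(CO)·P(H₂)³ / (P(CH₄)·P(H₂O)) = (0.0064)·(20)³ / ((0.10)·(0.16)) = 3200
ΔG = RT ln(Qₚ/Kₚ) = (8.314 J mol⁻¹ K⁻¹)(1100 K) × ln(3200/290)
   = (9.145 kJ/mol)(2.401) = 22.0 kJ/mol
ΔG > 0, so the forward reaction is non-spontaneous (proceeds in reverse).

ΔG = 22.0 kJ/mol; the forward reaction is non-spontaneous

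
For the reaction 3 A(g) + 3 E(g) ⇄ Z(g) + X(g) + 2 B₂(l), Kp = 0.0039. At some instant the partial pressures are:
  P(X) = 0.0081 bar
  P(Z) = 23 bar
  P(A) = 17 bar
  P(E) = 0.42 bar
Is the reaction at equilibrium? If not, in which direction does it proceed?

(B₂ is a pure liquid — omitted from Qp.)
Qp = P(Z)·P(X) / (P(A)³·P(E)³) = (23)·(0.0081) / ((17)³·(0.42)³) = 5.1×10⁻⁴
Qp = 5.1×10⁻⁴ < Kp = 0.0039, so the forward reaction proceeds.

toward products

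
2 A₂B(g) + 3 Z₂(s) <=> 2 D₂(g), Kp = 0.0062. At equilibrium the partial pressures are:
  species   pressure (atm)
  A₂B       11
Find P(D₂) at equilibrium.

(Z₂ is a pure solid — omitted from Kp.)
At equilibrium, Kp = P(D₂)² / P(A₂B)² = 0.0062.
(P(D₂))² / (11)² = 0.0062
P(D₂)² = 0.750 ⇒ P(D₂) = 0.87 atm

P(D₂) = 0.87 atm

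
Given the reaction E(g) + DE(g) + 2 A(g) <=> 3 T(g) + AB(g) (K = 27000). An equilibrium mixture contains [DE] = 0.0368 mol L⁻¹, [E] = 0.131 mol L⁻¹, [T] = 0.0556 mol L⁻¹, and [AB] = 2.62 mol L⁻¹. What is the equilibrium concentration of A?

[A] = 0.00186 mol L⁻¹

At equilibrium, K = [T]³·[AB] / ([E]·[DE]·[A]²) = 27000.
(0.0556)³·(2.62) / ((0.131)·(0.0368)·([A])²) = 27000
[A]² = 3.46×10⁻⁶ ⇒ [A] = 0.00186 mol L⁻¹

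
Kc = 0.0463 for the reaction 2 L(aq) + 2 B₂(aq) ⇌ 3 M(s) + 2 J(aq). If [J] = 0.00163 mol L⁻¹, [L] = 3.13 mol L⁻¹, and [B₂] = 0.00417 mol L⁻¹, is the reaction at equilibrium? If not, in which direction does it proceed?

(M is a pure solid — omitted from Qc.)
Qc = [J]² / ([L]²·[B₂]²) = (0.00163)² / ((3.13)²·(0.00417)²) = 0.0156
Qc = 0.0156 < Kc = 0.0463, so the forward reaction proceeds.

in the forward direction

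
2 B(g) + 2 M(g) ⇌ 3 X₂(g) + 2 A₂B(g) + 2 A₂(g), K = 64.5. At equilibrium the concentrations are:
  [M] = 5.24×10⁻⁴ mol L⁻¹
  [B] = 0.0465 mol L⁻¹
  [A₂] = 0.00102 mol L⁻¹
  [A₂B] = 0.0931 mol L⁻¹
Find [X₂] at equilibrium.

[X₂] = 1.62 mol L⁻¹

At equilibrium, K = [X₂]³·[A₂B]²·[A₂]² / ([B]²·[M]²) = 64.5.
([X₂])³·(0.0931)²·(0.00102)² / ((0.0465)²·(5.24×10⁻⁴)²) = 64.5
[X₂]³ = 4.25 ⇒ [X₂] = 1.62 mol L⁻¹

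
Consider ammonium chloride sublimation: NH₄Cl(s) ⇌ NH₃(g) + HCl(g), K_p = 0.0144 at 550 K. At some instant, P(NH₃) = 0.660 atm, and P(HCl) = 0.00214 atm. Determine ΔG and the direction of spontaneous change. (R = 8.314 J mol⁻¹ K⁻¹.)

ΔG = -10.6 kJ/mol; the forward reaction is spontaneous

(NH₄Cl is a pure solid — omitted from Q_p.)
Q_p = P(NH₃)·P(HCl) = (0.660)·(0.00214) = 0.00141
ΔG = RT ln(Q_p/K_p) = (8.314 J mol⁻¹ K⁻¹)(550 K) × ln(0.00141/0.0144)
   = (4.573 kJ/mol)(-2.324) = -10.6 kJ/mol
ΔG < 0, so the forward reaction is spontaneous (proceeds forward).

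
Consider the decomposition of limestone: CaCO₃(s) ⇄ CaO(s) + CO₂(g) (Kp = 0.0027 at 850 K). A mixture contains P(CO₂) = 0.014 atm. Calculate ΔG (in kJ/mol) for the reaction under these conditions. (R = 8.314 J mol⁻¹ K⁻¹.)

ΔG = 11.6 kJ/mol

(CaCO₃, CaO are pure solids — omitted from Qp.)
Qp = P(CO₂) = 0.0140
ΔG = RT ln(Qp/Kp) = (8.314 J mol⁻¹ K⁻¹)(850 K) × ln(0.0140/0.0027)
   = (7.067 kJ/mol)(1.646) = 11.6 kJ/mol
ΔG > 0, so the forward reaction is non-spontaneous (proceeds in reverse).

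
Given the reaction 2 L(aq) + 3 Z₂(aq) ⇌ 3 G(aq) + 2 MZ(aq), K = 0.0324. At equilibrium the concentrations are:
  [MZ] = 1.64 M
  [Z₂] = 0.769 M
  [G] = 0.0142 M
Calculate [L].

At equilibrium, K = [G]³·[MZ]² / ([L]²·[Z₂]³) = 0.0324.
(0.0142)³·(1.64)² / (([L])²·(0.769)³) = 0.0324
[L]² = 5.23×10⁻⁴ ⇒ [L] = 0.0229 M

[L] = 0.0229 M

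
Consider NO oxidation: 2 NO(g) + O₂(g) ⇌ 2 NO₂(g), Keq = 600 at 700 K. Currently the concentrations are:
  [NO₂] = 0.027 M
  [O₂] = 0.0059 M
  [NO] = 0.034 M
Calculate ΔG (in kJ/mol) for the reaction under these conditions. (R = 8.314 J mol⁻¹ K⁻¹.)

Q = [NO₂]² / ([NO]²·[O₂]) = (0.027)² / ((0.034)²·(0.0059)) = 107
ΔG = RT ln(Q/Keq) = (8.314 J mol⁻¹ K⁻¹)(700 K) × ln(107/600)
   = (5.820 kJ/mol)(-1.724) = -10.0 kJ/mol
ΔG < 0, so the forward reaction is spontaneous (proceeds forward).

ΔG = -10.0 kJ/mol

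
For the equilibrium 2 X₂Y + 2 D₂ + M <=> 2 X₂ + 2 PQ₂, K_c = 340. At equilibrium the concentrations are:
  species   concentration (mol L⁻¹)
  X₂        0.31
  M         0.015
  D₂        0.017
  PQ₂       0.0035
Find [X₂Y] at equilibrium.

[X₂Y] = 0.028 mol L⁻¹

At equilibrium, K_c = [X₂]²·[PQ₂]² / ([X₂Y]²·[D₂]²·[M]) = 340.
(0.31)²·(0.0035)² / (([X₂Y])²·(0.017)²·(0.015)) = 340
[X₂Y]² = 7.99e-4 ⇒ [X₂Y] = 0.028 mol L⁻¹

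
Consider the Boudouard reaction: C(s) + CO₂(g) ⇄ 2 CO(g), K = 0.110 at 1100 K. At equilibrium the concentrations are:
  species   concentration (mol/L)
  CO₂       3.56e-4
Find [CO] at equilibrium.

[CO] = 0.00626 mol/L

(C is a pure solid — omitted from K.)
At equilibrium, K = [CO]² / [CO₂] = 0.110.
([CO])² / (3.56e-4) = 0.110
[CO]² = 3.92e-5 ⇒ [CO] = 0.00626 mol/L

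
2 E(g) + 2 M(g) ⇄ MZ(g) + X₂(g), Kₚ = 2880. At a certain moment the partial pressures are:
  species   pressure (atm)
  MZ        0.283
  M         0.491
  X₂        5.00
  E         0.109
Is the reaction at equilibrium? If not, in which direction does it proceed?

in the forward direction

Qₚ = P(MZ)·P(X₂) / (P(E)²·P(M)²) = (0.283)·(5.00) / ((0.109)²·(0.491)²) = 494
Qₚ = 494 < Kₚ = 2880, so the forward reaction proceeds.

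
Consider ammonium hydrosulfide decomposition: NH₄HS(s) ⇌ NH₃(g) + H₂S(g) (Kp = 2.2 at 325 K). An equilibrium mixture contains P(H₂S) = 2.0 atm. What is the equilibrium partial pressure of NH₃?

(NH₄HS is a pure solid — omitted from Kp.)
At equilibrium, Kp = P(NH₃)·P(H₂S) = 2.2.
(P(NH₃))·(2.0) = 2.2
P(NH₃) = 1.10 = 1.1 atm

P(NH₃) = 1.1 atm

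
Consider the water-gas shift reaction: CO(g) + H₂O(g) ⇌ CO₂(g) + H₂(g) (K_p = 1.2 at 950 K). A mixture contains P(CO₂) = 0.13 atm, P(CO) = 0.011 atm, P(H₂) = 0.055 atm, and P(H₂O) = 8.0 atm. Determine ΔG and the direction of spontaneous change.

Q_p = P(CO₂)·P(H₂) / (P(CO)·P(H₂O)) = (0.13)·(0.055) / ((0.011)·(8.0)) = 0.0812
ΔG = RT ln(Q_p/K_p) = (8.314 J mol⁻¹ K⁻¹)(950 K) × ln(0.0812/1.2)
   = (7.898 kJ/mol)(-2.693) = -21.3 kJ/mol
ΔG < 0, so the forward reaction is spontaneous (proceeds forward).

ΔG = -21.3 kJ/mol; the forward reaction is spontaneous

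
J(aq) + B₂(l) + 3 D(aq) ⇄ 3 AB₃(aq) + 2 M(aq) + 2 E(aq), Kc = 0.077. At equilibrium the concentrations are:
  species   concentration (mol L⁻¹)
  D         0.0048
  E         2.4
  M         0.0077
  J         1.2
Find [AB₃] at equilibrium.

[AB₃] = 0.031 mol L⁻¹

(B₂ is a pure liquid — omitted from Kc.)
At equilibrium, Kc = [AB₃]³·[M]²·[E]² / ([J]·[D]³) = 0.077.
([AB₃])³·(0.0077)²·(2.4)² / ((1.2)·(0.0048)³) = 0.077
[AB₃]³ = 2.99×10⁻⁵ ⇒ [AB₃] = 0.031 mol L⁻¹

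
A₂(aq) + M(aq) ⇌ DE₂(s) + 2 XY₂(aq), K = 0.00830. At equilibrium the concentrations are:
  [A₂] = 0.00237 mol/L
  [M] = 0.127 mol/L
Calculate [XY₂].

[XY₂] = 0.00158 mol/L

(DE₂ is a pure solid — omitted from K.)
At equilibrium, K = [XY₂]² / ([A₂]·[M]) = 0.00830.
([XY₂])² / ((0.00237)·(0.127)) = 0.00830
[XY₂]² = 2.50e-6 ⇒ [XY₂] = 0.00158 mol/L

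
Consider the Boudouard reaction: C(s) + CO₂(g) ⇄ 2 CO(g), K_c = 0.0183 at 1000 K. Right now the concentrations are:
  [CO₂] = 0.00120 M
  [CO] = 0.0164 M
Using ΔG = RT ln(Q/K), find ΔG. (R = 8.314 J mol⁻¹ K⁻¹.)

ΔG = 20.8 kJ/mol

(C is a pure solid — omitted from Q_c.)
Q_c = [CO]² / [CO₂] = (0.0164)² / (0.00120) = 0.224
ΔG = RT ln(Q_c/K_c) = (8.314 J mol⁻¹ K⁻¹)(1000 K) × ln(0.224/0.0183)
   = (8.314 kJ/mol)(2.505) = 20.8 kJ/mol
ΔG > 0, so the forward reaction is non-spontaneous (proceeds in reverse).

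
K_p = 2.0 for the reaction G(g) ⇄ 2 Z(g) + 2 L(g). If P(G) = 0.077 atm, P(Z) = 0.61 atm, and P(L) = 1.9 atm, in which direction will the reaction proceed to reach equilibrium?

to the left

Q_p = P(Z)²·P(L)² / P(G) = (0.61)²·(1.9)² / (0.077) = 17
Q_p = 17 > K_p = 2.0, so the reverse reaction proceeds.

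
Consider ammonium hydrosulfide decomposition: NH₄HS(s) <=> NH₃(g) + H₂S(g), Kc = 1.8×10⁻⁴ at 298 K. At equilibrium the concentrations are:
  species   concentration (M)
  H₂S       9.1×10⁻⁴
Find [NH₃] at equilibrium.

[NH₃] = 0.20 M

(NH₄HS is a pure solid — omitted from Kc.)
At equilibrium, Kc = [NH₃]·[H₂S] = 1.8×10⁻⁴.
([NH₃])·(9.1×10⁻⁴) = 1.8×10⁻⁴
[NH₃] = 0.198 = 0.20 M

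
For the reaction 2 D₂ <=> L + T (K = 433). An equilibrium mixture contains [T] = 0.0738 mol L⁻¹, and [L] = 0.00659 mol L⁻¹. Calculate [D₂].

[D₂] = 0.00106 mol L⁻¹

At equilibrium, K = [L]·[T] / [D₂]² = 433.
(0.00659)·(0.0738) / ([D₂])² = 433
[D₂]² = 1.12×10⁻⁶ ⇒ [D₂] = 0.00106 mol L⁻¹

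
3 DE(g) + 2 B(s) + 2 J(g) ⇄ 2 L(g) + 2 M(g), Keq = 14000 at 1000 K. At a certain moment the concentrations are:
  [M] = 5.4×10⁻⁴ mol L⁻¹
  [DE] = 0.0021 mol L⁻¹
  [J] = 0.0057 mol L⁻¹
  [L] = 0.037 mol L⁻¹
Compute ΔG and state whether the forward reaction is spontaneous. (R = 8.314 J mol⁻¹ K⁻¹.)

ΔG = -19.6 kJ/mol; the forward reaction is spontaneous

(B is a pure solid — omitted from Q.)
Q = [L]²·[M]² / ([DE]³·[J]²) = (0.037)²·(5.4×10⁻⁴)² / ((0.0021)³·(0.0057)²) = 1330
ΔG = RT ln(Q/Keq) = (8.314 J mol⁻¹ K⁻¹)(1000 K) × ln(1330/14000)
   = (8.314 kJ/mol)(-2.354) = -19.6 kJ/mol
ΔG < 0, so the forward reaction is spontaneous (proceeds forward).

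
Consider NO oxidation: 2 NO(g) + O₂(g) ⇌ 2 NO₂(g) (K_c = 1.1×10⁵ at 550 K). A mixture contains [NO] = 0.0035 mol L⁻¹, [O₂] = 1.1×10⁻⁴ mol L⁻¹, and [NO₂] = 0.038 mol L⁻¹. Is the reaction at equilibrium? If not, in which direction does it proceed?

toward reactants

Q_c = [NO₂]² / ([NO]²·[O₂]) = (0.038)² / ((0.0035)²·(1.1×10⁻⁴)) = 1.1×10⁶
Q_c = 1.1×10⁶ > K_c = 1.1×10⁵, so the reverse reaction proceeds.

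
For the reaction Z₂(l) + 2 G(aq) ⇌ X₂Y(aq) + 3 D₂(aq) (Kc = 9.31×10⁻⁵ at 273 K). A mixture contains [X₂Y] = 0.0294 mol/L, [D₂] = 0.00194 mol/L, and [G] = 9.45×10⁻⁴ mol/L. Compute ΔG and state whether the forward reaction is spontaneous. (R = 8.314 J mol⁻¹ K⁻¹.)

(Z₂ is a pure liquid — omitted from Qc.)
Qc = [X₂Y]·[D₂]³ / [G]² = (0.0294)·(0.00194)³ / (9.45×10⁻⁴)² = 2.40×10⁻⁴
ΔG = RT ln(Qc/Kc) = (8.314 J mol⁻¹ K⁻¹)(273 K) × ln(2.40×10⁻⁴/9.31×10⁻⁵)
   = (2.270 kJ/mol)(0.9470) = 2.15 kJ/mol
ΔG > 0, so the forward reaction is non-spontaneous (proceeds in reverse).

ΔG = 2.15 kJ/mol; the forward reaction is non-spontaneous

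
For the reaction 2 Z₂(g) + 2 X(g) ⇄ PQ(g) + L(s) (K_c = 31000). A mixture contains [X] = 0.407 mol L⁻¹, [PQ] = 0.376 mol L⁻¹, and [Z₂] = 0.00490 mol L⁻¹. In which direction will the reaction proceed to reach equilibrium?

(L is a pure solid — omitted from Q_c.)
Q_c = [PQ] / ([Z₂]²·[X]²) = (0.376) / ((0.00490)²·(0.407)²) = 94500
Q_c = 94500 > K_c = 31000, so the reverse reaction proceeds.

to the left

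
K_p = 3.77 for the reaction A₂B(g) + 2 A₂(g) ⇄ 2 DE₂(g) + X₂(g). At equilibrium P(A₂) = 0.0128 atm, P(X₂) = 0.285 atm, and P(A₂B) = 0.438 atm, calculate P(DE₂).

At equilibrium, K_p = P(DE₂)²·P(X₂) / (P(A₂B)·P(A₂)²) = 3.77.
(P(DE₂))²·(0.285) / ((0.438)·(0.0128)²) = 3.77
P(DE₂)² = 9.49e-4 ⇒ P(DE₂) = 0.0308 atm

P(DE₂) = 0.0308 atm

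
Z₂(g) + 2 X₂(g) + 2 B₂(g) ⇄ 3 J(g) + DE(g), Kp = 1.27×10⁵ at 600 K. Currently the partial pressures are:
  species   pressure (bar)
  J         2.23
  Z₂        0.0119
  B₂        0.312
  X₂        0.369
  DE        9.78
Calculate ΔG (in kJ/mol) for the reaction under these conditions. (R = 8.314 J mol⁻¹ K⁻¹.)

Qp = P(J)³·P(DE) / (P(Z₂)·P(X₂)²·P(B₂)²) = (2.23)³·(9.78) / ((0.0119)·(0.369)²·(0.312)²) = 6.88×10⁵
ΔG = RT ln(Qp/Kp) = (8.314 J mol⁻¹ K⁻¹)(600 K) × ln(6.88×10⁵/1.27×10⁵)
   = (4.988 kJ/mol)(1.690) = 8.43 kJ/mol
ΔG > 0, so the forward reaction is non-spontaneous (proceeds in reverse).

ΔG = 8.43 kJ/mol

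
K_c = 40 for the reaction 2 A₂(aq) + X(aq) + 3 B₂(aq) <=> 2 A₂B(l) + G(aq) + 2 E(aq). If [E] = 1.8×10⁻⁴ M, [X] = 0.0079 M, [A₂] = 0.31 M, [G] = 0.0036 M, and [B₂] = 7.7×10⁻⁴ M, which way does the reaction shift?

reverse (toward reactants)

(A₂B is a pure liquid — omitted from Q_c.)
Q_c = [G]·[E]² / ([A₂]²·[X]·[B₂]³) = (0.0036)·(1.8×10⁻⁴)² / ((0.31)²·(0.0079)·(7.7×10⁻⁴)³) = 340
Q_c = 340 > K_c = 40, so the reverse reaction proceeds.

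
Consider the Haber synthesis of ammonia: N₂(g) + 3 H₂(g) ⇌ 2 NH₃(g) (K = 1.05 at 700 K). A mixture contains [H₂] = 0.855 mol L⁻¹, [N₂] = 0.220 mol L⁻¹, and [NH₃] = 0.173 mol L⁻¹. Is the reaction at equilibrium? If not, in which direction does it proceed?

Q = [NH₃]² / ([N₂]·[H₂]³) = (0.173)² / ((0.220)·(0.855)³) = 0.218
Q = 0.218 < K = 1.05, so the forward reaction proceeds.

to the right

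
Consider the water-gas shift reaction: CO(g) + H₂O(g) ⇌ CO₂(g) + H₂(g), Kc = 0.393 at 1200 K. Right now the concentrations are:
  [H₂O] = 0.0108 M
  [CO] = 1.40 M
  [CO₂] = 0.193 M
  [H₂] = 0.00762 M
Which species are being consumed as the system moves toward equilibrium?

Qc = [CO₂]·[H₂] / ([CO]·[H₂O]) = (0.193)·(0.00762) / ((1.40)·(0.0108)) = 0.0973
Qc = 0.0973 < Kc = 0.393: net forward reaction.

CO, H₂O (reactants)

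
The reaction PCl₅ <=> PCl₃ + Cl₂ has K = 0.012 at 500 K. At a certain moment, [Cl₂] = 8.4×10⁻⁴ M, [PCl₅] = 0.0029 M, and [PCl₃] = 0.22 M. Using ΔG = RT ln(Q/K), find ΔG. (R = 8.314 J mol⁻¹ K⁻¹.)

ΔG = 6.94 kJ/mol

Q = [PCl₃]·[Cl₂] / [PCl₅] = (0.22)·(8.4×10⁻⁴) / (0.0029) = 0.0637
ΔG = RT ln(Q/K) = (8.314 J mol⁻¹ K⁻¹)(500 K) × ln(0.0637/0.012)
   = (4.157 kJ/mol)(1.669) = 6.94 kJ/mol
ΔG > 0, so the forward reaction is non-spontaneous (proceeds in reverse).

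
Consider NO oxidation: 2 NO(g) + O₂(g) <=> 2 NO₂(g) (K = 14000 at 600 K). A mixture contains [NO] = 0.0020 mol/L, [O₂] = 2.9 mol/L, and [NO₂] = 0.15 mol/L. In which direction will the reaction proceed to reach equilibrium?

Q = [NO₂]² / ([NO]²·[O₂]) = (0.15)² / ((0.0020)²·(2.9)) = 1900
Q = 1900 < K = 14000, so the forward reaction proceeds.

in the forward direction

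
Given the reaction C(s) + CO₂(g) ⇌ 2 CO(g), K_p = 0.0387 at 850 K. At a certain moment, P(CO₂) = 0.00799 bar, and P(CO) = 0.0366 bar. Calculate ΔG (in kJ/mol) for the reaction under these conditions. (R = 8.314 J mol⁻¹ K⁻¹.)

(C is a pure solid — omitted from Q_p.)
Q_p = P(CO)² / P(CO₂) = (0.0366)² / (0.00799) = 0.168
ΔG = RT ln(Q_p/K_p) = (8.314 J mol⁻¹ K⁻¹)(850 K) × ln(0.168/0.0387)
   = (7.067 kJ/mol)(1.468) = 10.4 kJ/mol
ΔG > 0, so the forward reaction is non-spontaneous (proceeds in reverse).

ΔG = 10.4 kJ/mol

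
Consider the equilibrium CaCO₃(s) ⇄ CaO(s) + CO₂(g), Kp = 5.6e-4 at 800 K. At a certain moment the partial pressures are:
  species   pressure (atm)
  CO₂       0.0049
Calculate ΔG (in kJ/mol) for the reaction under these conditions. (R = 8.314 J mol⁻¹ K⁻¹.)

(CaCO₃, CaO are pure solids — omitted from Qp.)
Qp = P(CO₂) = 0.00490
ΔG = RT ln(Qp/Kp) = (8.314 J mol⁻¹ K⁻¹)(800 K) × ln(0.00490/5.6e-4)
   = (6.651 kJ/mol)(2.169) = 14.4 kJ/mol
ΔG > 0, so the forward reaction is non-spontaneous (proceeds in reverse).

ΔG = 14.4 kJ/mol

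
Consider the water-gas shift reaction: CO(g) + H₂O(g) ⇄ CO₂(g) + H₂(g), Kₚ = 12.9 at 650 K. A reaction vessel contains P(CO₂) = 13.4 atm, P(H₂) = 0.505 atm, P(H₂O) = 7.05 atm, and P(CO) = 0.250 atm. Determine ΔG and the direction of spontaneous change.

Qₚ = P(CO₂)·P(H₂) / (P(CO)·P(H₂O)) = (13.4)·(0.505) / ((0.250)·(7.05)) = 3.84
ΔG = RT ln(Qₚ/Kₚ) = (8.314 J mol⁻¹ K⁻¹)(650 K) × ln(3.84/12.9)
   = (5.404 kJ/mol)(-1.212) = -6.55 kJ/mol
ΔG < 0, so the forward reaction is spontaneous (proceeds forward).

ΔG = -6.55 kJ/mol; the forward reaction is spontaneous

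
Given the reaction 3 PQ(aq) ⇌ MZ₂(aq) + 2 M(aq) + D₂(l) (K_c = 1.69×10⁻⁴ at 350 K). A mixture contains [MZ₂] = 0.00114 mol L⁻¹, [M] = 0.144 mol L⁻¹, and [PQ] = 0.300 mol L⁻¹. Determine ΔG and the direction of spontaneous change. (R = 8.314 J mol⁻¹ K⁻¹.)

ΔG = 4.79 kJ/mol; the forward reaction is non-spontaneous

(D₂ is a pure liquid — omitted from Q_c.)
Q_c = [MZ₂]·[M]² / [PQ]³ = (0.00114)·(0.144)² / (0.300)³ = 8.76×10⁻⁴
ΔG = RT ln(Q_c/K_c) = (8.314 J mol⁻¹ K⁻¹)(350 K) × ln(8.76×10⁻⁴/1.69×10⁻⁴)
   = (2.910 kJ/mol)(1.645) = 4.79 kJ/mol
ΔG > 0, so the forward reaction is non-spontaneous (proceeds in reverse).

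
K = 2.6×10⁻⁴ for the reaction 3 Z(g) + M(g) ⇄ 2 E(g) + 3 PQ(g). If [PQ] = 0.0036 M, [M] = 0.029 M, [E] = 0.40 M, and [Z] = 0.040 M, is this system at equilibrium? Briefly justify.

Q = [E]²·[PQ]³ / ([Z]³·[M]) = (0.40)²·(0.0036)³ / ((0.040)³·(0.029)) = 0.0040
Q = 0.0040 > K = 2.6×10⁻⁴: net reverse reaction.

no; Q > K, reaction proceeds in reverse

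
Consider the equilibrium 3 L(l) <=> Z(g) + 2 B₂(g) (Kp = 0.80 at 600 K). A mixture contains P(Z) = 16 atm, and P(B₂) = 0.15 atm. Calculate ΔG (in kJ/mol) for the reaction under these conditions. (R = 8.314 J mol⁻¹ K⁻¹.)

ΔG = -3.98 kJ/mol

(L is a pure liquid — omitted from Qp.)
Qp = P(Z)·P(B₂)² = (16)·(0.15)² = 0.360
ΔG = RT ln(Qp/Kp) = (8.314 J mol⁻¹ K⁻¹)(600 K) × ln(0.360/0.80)
   = (4.988 kJ/mol)(-0.7985) = -3.98 kJ/mol
ΔG < 0, so the forward reaction is spontaneous (proceeds forward).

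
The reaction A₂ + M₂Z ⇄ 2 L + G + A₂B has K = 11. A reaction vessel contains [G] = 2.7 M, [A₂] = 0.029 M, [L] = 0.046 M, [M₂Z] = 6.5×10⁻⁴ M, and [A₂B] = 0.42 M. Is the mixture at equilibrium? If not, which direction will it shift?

Q = [L]²·[G]·[A₂B] / ([A₂]·[M₂Z]) = (0.046)²·(2.7)·(0.42) / ((0.029)·(6.5×10⁻⁴)) = 130
Q = 130 > K = 11: net reverse reaction.

no; Q > K, reaction proceeds in reverse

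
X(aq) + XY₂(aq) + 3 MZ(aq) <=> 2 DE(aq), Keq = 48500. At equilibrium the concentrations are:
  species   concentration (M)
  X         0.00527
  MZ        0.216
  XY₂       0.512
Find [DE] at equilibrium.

[DE] = 1.15 M

At equilibrium, Keq = [DE]² / ([X]·[XY₂]·[MZ]³) = 48500.
([DE])² / ((0.00527)·(0.512)·(0.216)³) = 48500
[DE]² = 1.32 ⇒ [DE] = 1.15 M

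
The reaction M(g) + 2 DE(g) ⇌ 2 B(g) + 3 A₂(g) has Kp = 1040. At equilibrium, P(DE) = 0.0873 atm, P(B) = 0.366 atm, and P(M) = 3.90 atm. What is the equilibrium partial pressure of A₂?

P(A₂) = 6.13 atm

At equilibrium, Kp = P(B)²·P(A₂)³ / (P(M)·P(DE)²) = 1040.
(0.366)²·(P(A₂))³ / ((3.90)·(0.0873)²) = 1040
P(A₂)³ = 231 ⇒ P(A₂) = 6.13 atm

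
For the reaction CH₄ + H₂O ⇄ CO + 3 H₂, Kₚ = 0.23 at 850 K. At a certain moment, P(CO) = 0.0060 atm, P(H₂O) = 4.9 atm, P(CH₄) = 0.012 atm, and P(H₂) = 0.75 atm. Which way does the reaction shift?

toward products

Qₚ = P(CO)·P(H₂)³ / (P(CH₄)·P(H₂O)) = (0.0060)·(0.75)³ / ((0.012)·(4.9)) = 0.043
Qₚ = 0.043 < Kₚ = 0.23, so the forward reaction proceeds.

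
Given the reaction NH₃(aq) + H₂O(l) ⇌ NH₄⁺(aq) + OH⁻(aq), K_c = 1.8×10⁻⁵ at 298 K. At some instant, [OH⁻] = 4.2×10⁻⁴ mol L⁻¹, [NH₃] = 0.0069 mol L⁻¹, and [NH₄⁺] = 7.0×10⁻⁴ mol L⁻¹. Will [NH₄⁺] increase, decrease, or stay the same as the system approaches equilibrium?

decrease

(H₂O is a pure liquid — omitted from Q_c.)
Q_c = [NH₄⁺]·[OH⁻] / [NH₃] = (7.0×10⁻⁴)·(4.2×10⁻⁴) / (0.0069) = 4.3×10⁻⁵
Q_c = 4.3×10⁻⁵ > K_c = 1.8×10⁻⁵: net reverse reaction.
NH₄⁺ is a product, so it decreases.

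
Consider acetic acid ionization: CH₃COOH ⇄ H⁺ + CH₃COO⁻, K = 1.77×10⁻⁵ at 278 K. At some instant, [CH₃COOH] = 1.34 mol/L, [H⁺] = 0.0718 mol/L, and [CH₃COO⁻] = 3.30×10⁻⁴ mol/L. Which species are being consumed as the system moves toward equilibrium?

none (at equilibrium)

Q = [H⁺]·[CH₃COO⁻] / [CH₃COOH] = (0.0718)·(3.30×10⁻⁴) / (1.34) = 1.77×10⁻⁵
Q = 1.77×10⁻⁵ = K; the system is at equilibrium.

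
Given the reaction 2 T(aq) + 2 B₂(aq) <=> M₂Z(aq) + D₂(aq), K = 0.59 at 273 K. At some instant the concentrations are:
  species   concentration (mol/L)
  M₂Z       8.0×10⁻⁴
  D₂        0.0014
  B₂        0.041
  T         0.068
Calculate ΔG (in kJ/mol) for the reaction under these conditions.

ΔG = -3.20 kJ/mol

Q = [M₂Z]·[D₂] / ([T]²·[B₂]²) = (8.0×10⁻⁴)·(0.0014) / ((0.068)²·(0.041)²) = 0.144
ΔG = RT ln(Q/K) = (8.314 J mol⁻¹ K⁻¹)(273 K) × ln(0.144/0.59)
   = (2.270 kJ/mol)(-1.410) = -3.20 kJ/mol
ΔG < 0, so the forward reaction is spontaneous (proceeds forward).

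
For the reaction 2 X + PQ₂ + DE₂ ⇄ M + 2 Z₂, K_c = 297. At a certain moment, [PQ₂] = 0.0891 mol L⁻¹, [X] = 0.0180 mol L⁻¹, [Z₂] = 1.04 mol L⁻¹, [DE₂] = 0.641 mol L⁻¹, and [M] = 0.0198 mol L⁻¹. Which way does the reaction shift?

Q_c = [M]·[Z₂]² / ([X]²·[PQ₂]·[DE₂]) = (0.0198)·(1.04)² / ((0.0180)²·(0.0891)·(0.641)) = 1160
Q_c = 1160 > K_c = 297, so the reverse reaction proceeds.

reverse (toward reactants)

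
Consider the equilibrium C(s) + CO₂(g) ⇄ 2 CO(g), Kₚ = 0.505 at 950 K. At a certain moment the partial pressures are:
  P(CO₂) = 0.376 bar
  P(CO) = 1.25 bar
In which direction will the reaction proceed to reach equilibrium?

(C is a pure solid — omitted from Qₚ.)
Qₚ = P(CO)² / P(CO₂) = (1.25)² / (0.376) = 4.16
Qₚ = 4.16 > Kₚ = 0.505, so the reverse reaction proceeds.

in the reverse direction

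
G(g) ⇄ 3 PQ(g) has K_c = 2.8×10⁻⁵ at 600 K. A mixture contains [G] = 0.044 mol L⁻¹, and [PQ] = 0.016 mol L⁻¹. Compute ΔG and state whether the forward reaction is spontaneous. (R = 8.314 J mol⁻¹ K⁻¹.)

Q_c = [PQ]³ / [G] = (0.016)³ / (0.044) = 9.31×10⁻⁵
ΔG = RT ln(Q_c/K_c) = (8.314 J mol⁻¹ K⁻¹)(600 K) × ln(9.31×10⁻⁵/2.8×10⁻⁵)
   = (4.988 kJ/mol)(1.201) = 5.99 kJ/mol
ΔG > 0, so the forward reaction is non-spontaneous (proceeds in reverse).

ΔG = 5.99 kJ/mol; the forward reaction is non-spontaneous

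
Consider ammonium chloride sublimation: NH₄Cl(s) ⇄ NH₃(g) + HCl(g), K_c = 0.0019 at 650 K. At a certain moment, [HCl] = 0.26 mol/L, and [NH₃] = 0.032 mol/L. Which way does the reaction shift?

(NH₄Cl is a pure solid — omitted from Q_c.)
Q_c = [NH₃]·[HCl] = (0.032)·(0.26) = 0.0083
Q_c = 0.0083 > K_c = 0.0019, so the reverse reaction proceeds.

toward reactants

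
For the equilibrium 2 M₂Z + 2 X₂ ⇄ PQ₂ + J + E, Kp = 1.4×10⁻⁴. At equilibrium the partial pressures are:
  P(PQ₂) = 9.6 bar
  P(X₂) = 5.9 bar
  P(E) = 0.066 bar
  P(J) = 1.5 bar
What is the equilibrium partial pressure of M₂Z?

P(M₂Z) = 14 bar

At equilibrium, Kp = P(PQ₂)·P(J)·P(E) / (P(M₂Z)²·P(X₂)²) = 1.4×10⁻⁴.
(9.6)·(1.5)·(0.066) / ((P(M₂Z))²·(5.9)²) = 1.4×10⁻⁴
P(M₂Z)² = 195 ⇒ P(M₂Z) = 14 bar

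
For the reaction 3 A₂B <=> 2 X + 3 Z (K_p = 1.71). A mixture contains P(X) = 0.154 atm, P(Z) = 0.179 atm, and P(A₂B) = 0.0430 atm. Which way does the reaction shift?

Q_p = P(X)²·P(Z)³ / P(A₂B)³ = (0.154)²·(0.179)³ / (0.0430)³ = 1.71
Q_p = 1.71 = K_p, so the system is already at equilibrium.

at equilibrium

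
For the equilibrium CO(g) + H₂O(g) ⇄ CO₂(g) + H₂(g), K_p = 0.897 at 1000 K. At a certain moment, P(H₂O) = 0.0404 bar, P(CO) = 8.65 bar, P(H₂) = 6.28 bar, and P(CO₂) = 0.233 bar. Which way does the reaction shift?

Q_p = P(CO₂)·P(H₂) / (P(CO)·P(H₂O)) = (0.233)·(6.28) / ((8.65)·(0.0404)) = 4.19
Q_p = 4.19 > K_p = 0.897, so the reverse reaction proceeds.

reverse (toward reactants)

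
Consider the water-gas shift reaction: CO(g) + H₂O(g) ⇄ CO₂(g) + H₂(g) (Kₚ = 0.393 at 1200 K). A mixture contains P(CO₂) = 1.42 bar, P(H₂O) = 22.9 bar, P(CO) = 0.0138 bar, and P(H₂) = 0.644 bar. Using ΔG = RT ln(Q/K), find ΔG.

Qₚ = P(CO₂)·P(H₂) / (P(CO)·P(H₂O)) = (1.42)·(0.644) / ((0.0138)·(22.9)) = 2.89
ΔG = RT ln(Qₚ/Kₚ) = (8.314 J mol⁻¹ K⁻¹)(1200 K) × ln(2.89/0.393)
   = (9.977 kJ/mol)(1.995) = 19.9 kJ/mol
ΔG > 0, so the forward reaction is non-spontaneous (proceeds in reverse).

ΔG = 19.9 kJ/mol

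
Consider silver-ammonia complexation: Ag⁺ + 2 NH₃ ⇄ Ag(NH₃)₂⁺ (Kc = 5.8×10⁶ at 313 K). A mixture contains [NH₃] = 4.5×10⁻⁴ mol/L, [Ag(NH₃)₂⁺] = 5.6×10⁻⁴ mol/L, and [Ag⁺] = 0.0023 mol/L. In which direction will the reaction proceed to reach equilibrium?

Qc = [Ag(NH₃)₂⁺] / ([Ag⁺]·[NH₃]²) = (5.6×10⁻⁴) / ((0.0023)·(4.5×10⁻⁴)²) = 1.2×10⁶
Qc = 1.2×10⁶ < Kc = 5.8×10⁶, so the forward reaction proceeds.

toward products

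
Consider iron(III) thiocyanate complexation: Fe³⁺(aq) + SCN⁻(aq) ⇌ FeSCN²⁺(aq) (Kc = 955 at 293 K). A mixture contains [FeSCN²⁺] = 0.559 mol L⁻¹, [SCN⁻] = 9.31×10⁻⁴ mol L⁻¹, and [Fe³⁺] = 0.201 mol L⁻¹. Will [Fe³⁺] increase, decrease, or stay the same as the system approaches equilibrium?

Qc = [FeSCN²⁺] / ([Fe³⁺]·[SCN⁻]) = (0.559) / ((0.201)·(9.31×10⁻⁴)) = 2990
Qc = 2990 > Kc = 955: net reverse reaction.
Fe³⁺ is a reactant, so it increases.

increase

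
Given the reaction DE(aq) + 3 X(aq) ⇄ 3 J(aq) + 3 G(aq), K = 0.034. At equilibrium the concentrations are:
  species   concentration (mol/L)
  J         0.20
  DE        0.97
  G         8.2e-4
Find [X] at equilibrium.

[X] = 5.1e-4 mol/L

At equilibrium, K = [J]³·[G]³ / ([DE]·[X]³) = 0.034.
(0.20)³·(8.2e-4)³ / ((0.97)·([X])³) = 0.034
[X]³ = 1.34e-10 ⇒ [X] = 5.1e-4 mol/L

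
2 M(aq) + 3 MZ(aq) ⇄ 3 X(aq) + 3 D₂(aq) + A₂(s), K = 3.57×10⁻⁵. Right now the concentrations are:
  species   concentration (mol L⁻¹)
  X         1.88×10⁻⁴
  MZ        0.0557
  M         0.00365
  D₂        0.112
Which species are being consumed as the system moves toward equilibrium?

M, MZ (reactants)

(A₂ is a pure solid — omitted from Q.)
Q = [X]³·[D₂]³ / ([M]²·[MZ]³) = (1.88×10⁻⁴)³·(0.112)³ / ((0.00365)²·(0.0557)³) = 4.05×10⁻⁶
Q = 4.05×10⁻⁶ < K = 3.57×10⁻⁵: net forward reaction.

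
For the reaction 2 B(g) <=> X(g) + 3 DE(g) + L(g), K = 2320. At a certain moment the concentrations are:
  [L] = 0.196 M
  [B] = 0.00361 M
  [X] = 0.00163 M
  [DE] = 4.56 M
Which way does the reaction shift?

at equilibrium

Q = [X]·[DE]³·[L] / [B]² = (0.00163)·(4.56)³·(0.196) / (0.00361)² = 2320
Q = 2320 = K, so the system is already at equilibrium.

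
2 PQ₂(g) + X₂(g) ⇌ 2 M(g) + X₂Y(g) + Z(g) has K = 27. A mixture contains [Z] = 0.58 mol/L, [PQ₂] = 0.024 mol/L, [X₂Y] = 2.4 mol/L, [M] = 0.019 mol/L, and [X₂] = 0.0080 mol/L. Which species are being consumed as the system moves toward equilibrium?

M, X₂Y, Z (products)

Q = [M]²·[X₂Y]·[Z] / ([PQ₂]²·[X₂]) = (0.019)²·(2.4)·(0.58) / ((0.024)²·(0.0080)) = 110
Q = 110 > K = 27: net reverse reaction.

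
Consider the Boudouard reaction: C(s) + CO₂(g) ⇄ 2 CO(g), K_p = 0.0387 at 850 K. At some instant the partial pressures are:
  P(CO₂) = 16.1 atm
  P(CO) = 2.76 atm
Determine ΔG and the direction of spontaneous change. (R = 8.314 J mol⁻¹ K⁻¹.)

(C is a pure solid — omitted from Q_p.)
Q_p = P(CO)² / P(CO₂) = (2.76)² / (16.1) = 0.473
ΔG = RT ln(Q_p/K_p) = (8.314 J mol⁻¹ K⁻¹)(850 K) × ln(0.473/0.0387)
   = (7.067 kJ/mol)(2.503) = 17.7 kJ/mol
ΔG > 0, so the forward reaction is non-spontaneous (proceeds in reverse).

ΔG = 17.7 kJ/mol; the forward reaction is non-spontaneous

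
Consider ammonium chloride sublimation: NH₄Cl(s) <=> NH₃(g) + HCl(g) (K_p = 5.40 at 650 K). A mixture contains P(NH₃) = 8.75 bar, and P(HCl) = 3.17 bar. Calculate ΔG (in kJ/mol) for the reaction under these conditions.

(NH₄Cl is a pure solid — omitted from Q_p.)
Q_p = P(NH₃)·P(HCl) = (8.75)·(3.17) = 27.7
ΔG = RT ln(Q_p/K_p) = (8.314 J mol⁻¹ K⁻¹)(650 K) × ln(27.7/5.40)
   = (5.404 kJ/mol)(1.635) = 8.84 kJ/mol
ΔG > 0, so the forward reaction is non-spontaneous (proceeds in reverse).

ΔG = 8.84 kJ/mol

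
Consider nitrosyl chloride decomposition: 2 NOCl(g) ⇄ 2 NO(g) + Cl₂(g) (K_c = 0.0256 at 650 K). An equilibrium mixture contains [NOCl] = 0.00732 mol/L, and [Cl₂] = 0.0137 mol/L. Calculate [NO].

[NO] = 0.0100 mol/L

At equilibrium, K_c = [NO]²·[Cl₂] / [NOCl]² = 0.0256.
([NO])²·(0.0137) / (0.00732)² = 0.0256
[NO]² = 1.00×10⁻⁴ ⇒ [NO] = 0.0100 mol/L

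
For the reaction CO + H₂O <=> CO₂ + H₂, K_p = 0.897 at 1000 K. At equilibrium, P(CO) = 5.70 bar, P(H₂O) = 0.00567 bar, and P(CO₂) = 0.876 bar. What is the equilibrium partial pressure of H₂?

At equilibrium, K_p = P(CO₂)·P(H₂) / (P(CO)·P(H₂O)) = 0.897.
(0.876)·(P(H₂)) / ((5.70)·(0.00567)) = 0.897
P(H₂) = 0.0331 bar

P(H₂) = 0.0331 bar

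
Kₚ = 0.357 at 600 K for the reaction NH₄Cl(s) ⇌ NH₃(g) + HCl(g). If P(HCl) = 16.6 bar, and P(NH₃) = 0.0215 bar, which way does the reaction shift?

(NH₄Cl is a pure solid — omitted from Qₚ.)
Qₚ = P(NH₃)·P(HCl) = (0.0215)·(16.6) = 0.357
Qₚ = 0.357 = Kₚ, so the system is already at equilibrium.

neither direction; the system is at equilibrium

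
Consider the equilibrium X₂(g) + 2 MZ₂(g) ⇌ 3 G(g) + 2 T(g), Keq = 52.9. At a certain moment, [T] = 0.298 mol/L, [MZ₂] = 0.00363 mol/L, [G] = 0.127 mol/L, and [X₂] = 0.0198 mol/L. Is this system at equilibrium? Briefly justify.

no; Q > K, reaction proceeds in reverse

Q = [G]³·[T]² / ([X₂]·[MZ₂]²) = (0.127)³·(0.298)² / ((0.0198)·(0.00363)²) = 697
Q = 697 > Keq = 52.9: net reverse reaction.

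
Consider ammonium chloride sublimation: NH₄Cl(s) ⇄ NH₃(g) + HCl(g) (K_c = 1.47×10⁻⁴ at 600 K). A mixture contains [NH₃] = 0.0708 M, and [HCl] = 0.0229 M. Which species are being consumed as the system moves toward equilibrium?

(NH₄Cl is a pure solid — omitted from Q_c.)
Q_c = [NH₃]·[HCl] = (0.0708)·(0.0229) = 0.00162
Q_c = 0.00162 > K_c = 1.47×10⁻⁴: net reverse reaction.

NH₃, HCl (products)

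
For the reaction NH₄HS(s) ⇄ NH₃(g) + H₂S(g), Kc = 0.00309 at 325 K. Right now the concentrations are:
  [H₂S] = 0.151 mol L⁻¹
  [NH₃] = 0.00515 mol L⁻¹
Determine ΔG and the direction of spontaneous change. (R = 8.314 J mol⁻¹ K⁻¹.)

(NH₄HS is a pure solid — omitted from Qc.)
Qc = [NH₃]·[H₂S] = (0.00515)·(0.151) = 7.78e-4
ΔG = RT ln(Qc/Kc) = (8.314 J mol⁻¹ K⁻¹)(325 K) × ln(7.78e-4/0.00309)
   = (2.702 kJ/mol)(-1.379) = -3.73 kJ/mol
ΔG < 0, so the forward reaction is spontaneous (proceeds forward).

ΔG = -3.73 kJ/mol; the forward reaction is spontaneous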